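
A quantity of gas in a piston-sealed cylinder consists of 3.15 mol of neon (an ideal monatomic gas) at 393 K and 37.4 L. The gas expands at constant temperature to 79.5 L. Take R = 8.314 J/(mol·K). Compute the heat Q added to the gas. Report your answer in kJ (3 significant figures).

Q ≈ 7.76 kJ

Isothermal ⇒ ΔU = 0, so Q = W = nRT ln(V₂/V₁).
Q = (3.15)(8.314)(393) ln(79.5/37.4) = 10292 × 0.7541 = 7761 J.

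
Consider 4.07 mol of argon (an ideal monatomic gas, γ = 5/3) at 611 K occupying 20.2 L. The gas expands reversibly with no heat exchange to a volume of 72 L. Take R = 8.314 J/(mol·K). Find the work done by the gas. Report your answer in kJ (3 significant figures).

W ≈ 17.7 kJ

Adiabatic: TV^(γ−1) = const with γ = 5/3.
T₂ = T₁ (V₁/V₂)^(γ−1) = 611 × (20.2/72)^0.667 = 611 × 0.4286 = 261.9 K.
W_by = nCᵥ(T₁ − T₂) = (4.07)(12.47)(611 − 261.9) = 17722 J.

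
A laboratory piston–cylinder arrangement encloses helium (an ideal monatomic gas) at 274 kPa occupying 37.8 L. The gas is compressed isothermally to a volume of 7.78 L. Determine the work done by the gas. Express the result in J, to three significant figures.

Isothermal: W = nRT ln(V₂/V₁) = P₁V₁ ln(V₂/V₁).
P₁V₁ = (274 kPa)(37.8 L) = 10357 J.
W = 10357 × ln(7.78/37.8) = 10357 × -1.581
W_by_gas = -16372 J.

W ≈ -16400 J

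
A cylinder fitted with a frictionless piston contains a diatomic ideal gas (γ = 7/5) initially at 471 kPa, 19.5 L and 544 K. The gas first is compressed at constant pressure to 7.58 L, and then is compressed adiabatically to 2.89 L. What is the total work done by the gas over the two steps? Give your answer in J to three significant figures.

W_total ≈ -9820 J

Step 1 (isobaric): W = PΔV = (471 kPa)(7.58 − 19.5 L) = -5614 J.
After step 1: P = 471 kPa, V = 7.58 L, T = 211.5 K.
Step 2 (adiabatic): W = (P₁V₁ − P₂V₂)/(γ−1) = (3570 − 5250)/0.4 = -4201 J.
W_total = -5614 − 4201 = -9815 J.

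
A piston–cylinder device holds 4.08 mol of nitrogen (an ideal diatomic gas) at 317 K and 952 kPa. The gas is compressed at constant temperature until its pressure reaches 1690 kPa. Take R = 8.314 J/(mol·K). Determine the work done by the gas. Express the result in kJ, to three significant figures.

Isothermal process: W = nRT ln(V₂/V₁) = nRT ln(P₁/P₂).
W = (4.08)(8.314)(317) × ln(952/1690)
  = 10753 × ln(0.5633) = 10753 × -0.5739
W_by_gas = -6171 J.

W ≈ -6.17 kJ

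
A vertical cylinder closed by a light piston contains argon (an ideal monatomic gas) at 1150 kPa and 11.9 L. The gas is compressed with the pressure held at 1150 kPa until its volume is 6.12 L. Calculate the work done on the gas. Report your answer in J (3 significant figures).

W ≈ 6650 J

Isobaric: W = P ΔV.
W = (1150 kPa)(6.12 − 11.9 L) = (1150)(-5.78) = -6647 J.
Work on gas = −W_by = 6647 J.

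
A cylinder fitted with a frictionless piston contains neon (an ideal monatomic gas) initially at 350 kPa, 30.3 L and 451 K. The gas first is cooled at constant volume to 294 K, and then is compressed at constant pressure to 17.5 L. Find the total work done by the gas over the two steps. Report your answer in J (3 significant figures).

Step 1 (isochoric): W = 0 (constant volume).
After step 1: P = 228.2 kPa (V unchanged).
Step 2 (isobaric): W = PΔV = (228.2 kPa)(17.5 − 30.3 L) = -2920 J.
W_total = 0 − 2920 = -2920 J.

W_total ≈ -2920 J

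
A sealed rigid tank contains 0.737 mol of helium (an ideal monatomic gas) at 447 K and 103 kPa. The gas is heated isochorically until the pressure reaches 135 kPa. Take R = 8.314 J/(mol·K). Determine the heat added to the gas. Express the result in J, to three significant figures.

Q ≈ 1280 J

Constant volume ⇒ W = 0, so Q = ΔU = nCᵥΔT with Cᵥ = 3R/2 = 12.47 J/(mol·K).
At constant V, T₂/T₁ = P₂/P₁ ⇒ ΔT = T₁(P₂/P₁ − 1) = 447·(135/103 − 1) = 138.9 K.
ΔU = (0.737)(12.47)(138.9) = 1276 J.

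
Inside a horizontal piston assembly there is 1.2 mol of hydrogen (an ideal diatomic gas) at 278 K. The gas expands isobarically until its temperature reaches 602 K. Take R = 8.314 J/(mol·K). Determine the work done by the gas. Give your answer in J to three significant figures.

Isobaric: W = P ΔV = nR ΔT.
W = (1.2)(8.314)(602 − 278) = 3232 J.

W ≈ 3230 J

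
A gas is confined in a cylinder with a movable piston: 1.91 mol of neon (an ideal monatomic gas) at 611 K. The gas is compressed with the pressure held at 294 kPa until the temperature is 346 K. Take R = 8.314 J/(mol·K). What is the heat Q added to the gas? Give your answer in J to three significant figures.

Q ≈ -10500 J

Isobaric: W = nRΔT = (1.91)(8.314)(-265) = -4208 J.
ΔU = nCᵥΔT with Cᵥ = 3R/2: ΔU = (1.91)(12.47)(-265) = -6312 J.
Q = ΔU + W = -6312 − 4208 = -10520 J.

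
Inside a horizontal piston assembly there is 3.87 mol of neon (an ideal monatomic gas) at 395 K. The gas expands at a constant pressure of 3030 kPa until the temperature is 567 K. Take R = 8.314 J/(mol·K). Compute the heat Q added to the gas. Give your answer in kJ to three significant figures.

Q ≈ 13.8 kJ

Isobaric: W = nRΔT = (3.87)(8.314)(172) = 5534 J.
ΔU = nCᵥΔT with Cᵥ = 3R/2: ΔU = (3.87)(12.47)(172) = 8301 J.
Q = ΔU + W = 8301 + 5534 = 13835 J.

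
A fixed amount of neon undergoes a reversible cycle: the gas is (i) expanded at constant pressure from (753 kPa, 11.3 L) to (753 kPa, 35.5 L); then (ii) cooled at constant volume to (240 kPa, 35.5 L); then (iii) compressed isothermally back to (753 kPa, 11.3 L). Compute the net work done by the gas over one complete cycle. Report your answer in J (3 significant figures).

Leg (i): W = PΔV = (753)(35.5 − 11.3) = 18223 J.
Leg (ii): W = 0.
Leg (iii): W = PᵢVᵢ ln(V_f/Vᵢ) = (8520) ln(11.3/35.5) = -9753 J.
W_net = 18223 − 9753 = 8470 J.

W_net ≈ 8470 J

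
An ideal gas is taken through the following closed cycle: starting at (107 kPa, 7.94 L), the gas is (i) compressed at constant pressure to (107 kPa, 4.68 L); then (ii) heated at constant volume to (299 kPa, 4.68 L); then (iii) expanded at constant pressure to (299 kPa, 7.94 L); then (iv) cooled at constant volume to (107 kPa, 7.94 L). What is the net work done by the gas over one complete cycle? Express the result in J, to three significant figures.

W_net ≈ 626 J

Constant-volume legs do no work.
W(i) = (107)(4.68 − 7.94) = -348.8 J; W(iii) = (299)(7.94 − 4.68) = 974.7 J.
W_net = -348.8 + 974.7 = 625.9 J (the clockwise enclosed area).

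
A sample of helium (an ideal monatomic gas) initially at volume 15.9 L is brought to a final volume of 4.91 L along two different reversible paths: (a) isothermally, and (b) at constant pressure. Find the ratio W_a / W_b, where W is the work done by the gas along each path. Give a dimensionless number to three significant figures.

W_a / W_b ≈ 1.70

Path (a) isothermal: W = P₁V₁ ln(V₂/V₁) → W_a/(P₁V₁) = -1.175.
Path (b) isobaric: W = P₁(V₂ − V₁) → W_b/(P₁V₁) = -0.6912.
W_a / W_b = -1.175 / -0.6912 = 1.7.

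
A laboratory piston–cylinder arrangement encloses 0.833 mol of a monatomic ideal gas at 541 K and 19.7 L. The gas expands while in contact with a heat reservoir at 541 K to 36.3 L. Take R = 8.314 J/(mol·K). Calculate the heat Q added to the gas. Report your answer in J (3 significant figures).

Isothermal ⇒ ΔU = 0, so Q = W = nRT ln(V₂/V₁).
Q = (0.833)(8.314)(541) ln(36.3/19.7) = 3747 × 0.6112 = 2290 J.

Q ≈ 2290 J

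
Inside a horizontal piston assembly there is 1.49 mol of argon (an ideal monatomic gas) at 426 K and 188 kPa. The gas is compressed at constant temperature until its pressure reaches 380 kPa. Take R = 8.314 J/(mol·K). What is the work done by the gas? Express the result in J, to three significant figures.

Isothermal process: W = nRT ln(V₂/V₁) = nRT ln(P₁/P₂).
W = (1.49)(8.314)(426) × ln(188/380)
  = 5277 × ln(0.4947) = 5277 × -0.7037
W_by_gas = -3714 J.

W ≈ -3710 J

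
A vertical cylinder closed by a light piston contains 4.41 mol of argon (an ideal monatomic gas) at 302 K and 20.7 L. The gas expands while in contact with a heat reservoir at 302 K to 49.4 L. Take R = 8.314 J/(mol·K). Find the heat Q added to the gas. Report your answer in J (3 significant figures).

Q ≈ 9630 J

Isothermal ⇒ ΔU = 0, so Q = W = nRT ln(V₂/V₁).
Q = (4.41)(8.314)(302) ln(49.4/20.7) = 11073 × 0.8698 = 9631 J.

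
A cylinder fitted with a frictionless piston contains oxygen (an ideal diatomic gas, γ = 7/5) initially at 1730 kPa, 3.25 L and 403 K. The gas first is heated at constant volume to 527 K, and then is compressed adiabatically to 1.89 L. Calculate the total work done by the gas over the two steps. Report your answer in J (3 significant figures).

Step 1 (isochoric): W = 0 (constant volume).
After step 1: P = 2262 kPa (V unchanged).
Step 2 (adiabatic): W = (P₁V₁ − P₂V₂)/(γ−1) = (7352 − 9133)/0.4 = -4451 J.
W_total = 0 − 4451 = -4451 J.

W_total ≈ -4450 J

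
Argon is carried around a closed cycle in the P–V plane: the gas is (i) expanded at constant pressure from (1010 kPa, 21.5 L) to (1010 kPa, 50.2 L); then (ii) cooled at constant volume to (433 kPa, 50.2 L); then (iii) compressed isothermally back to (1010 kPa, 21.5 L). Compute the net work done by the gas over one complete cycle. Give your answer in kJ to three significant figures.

Leg (i): W = PΔV = (1010)(50.2 − 21.5) = 28987 J.
Leg (ii): W = 0.
Leg (iii): W = PᵢVᵢ ln(V_f/Vᵢ) = (21737) ln(21.5/50.2) = -18432 J.
W_net = 28987 − 18432 = 10555 J.

W_net ≈ 10.6 kJ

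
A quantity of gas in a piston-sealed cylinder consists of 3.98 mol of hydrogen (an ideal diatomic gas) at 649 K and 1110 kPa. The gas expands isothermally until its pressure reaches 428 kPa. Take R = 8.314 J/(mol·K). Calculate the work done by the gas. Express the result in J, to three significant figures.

Isothermal process: W = nRT ln(V₂/V₁) = nRT ln(P₁/P₂).
W = (3.98)(8.314)(649) × ln(1110/428)
  = 21475 × ln(2.593) = 21475 × 0.953
W_by_gas = 20466 J.

W ≈ 20500 J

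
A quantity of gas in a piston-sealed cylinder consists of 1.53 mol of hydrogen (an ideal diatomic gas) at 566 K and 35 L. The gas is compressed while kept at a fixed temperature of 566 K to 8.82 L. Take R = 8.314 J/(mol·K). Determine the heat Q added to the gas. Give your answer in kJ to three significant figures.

Isothermal ⇒ ΔU = 0, so Q = W = nRT ln(V₂/V₁).
Q = (1.53)(8.314)(566) ln(8.82/35) = 7200 × -1.378 = -9924 J.

Q ≈ -9.92 kJ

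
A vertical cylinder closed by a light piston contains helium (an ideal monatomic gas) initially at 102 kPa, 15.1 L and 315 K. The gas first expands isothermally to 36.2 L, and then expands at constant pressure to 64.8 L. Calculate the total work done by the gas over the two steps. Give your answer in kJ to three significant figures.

Step 1 (isothermal): W = P₁V₁ ln(V₂/V₁) = (1540) ln(36.2/15.1) = 1347 J.
After step 1: P = 42.55 kPa, V = 36.2 L, T = 315 K.
Step 2 (isobaric): W = PΔV = (42.55 kPa)(64.8 − 36.2 L) = 1217 J.
W_total = 1347 + 1217 = 2564 J.

W_total ≈ 2.56 kJ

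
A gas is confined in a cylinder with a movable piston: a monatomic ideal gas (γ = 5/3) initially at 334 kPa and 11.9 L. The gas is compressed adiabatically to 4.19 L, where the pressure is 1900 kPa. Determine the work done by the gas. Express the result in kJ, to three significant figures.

Adiabatic: W = (P₁V₁ − P₂V₂)/(γ − 1) with γ = 5/3.
P₁V₁ = 3975 J, P₂V₂ = 7961 J.
W = (3975 − 7961) / 0.6667 = -5980 J.

W ≈ -5.98 kJ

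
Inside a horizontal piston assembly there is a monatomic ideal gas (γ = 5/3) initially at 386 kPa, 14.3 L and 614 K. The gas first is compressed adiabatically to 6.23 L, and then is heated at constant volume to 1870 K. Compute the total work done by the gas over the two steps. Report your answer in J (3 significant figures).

W_total ≈ -6130 J

Step 1 (adiabatic): W = (P₁V₁ − P₂V₂)/(γ−1) = (5520 − 9605)/0.667 = -6128 J.
Step 2 (isochoric): W = 0 (constant volume).
W_total = -6128 + 0 = -6128 J.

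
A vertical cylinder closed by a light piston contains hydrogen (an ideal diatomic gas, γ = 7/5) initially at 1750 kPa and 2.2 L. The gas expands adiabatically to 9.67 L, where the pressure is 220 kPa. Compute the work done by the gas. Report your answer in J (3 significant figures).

Adiabatic: W = (P₁V₁ − P₂V₂)/(γ − 1) with γ = 7/5.
P₁V₁ = 3850 J, P₂V₂ = 2127 J.
W = (3850 − 2127) / 0.4 = 4307 J.

W ≈ 4310 J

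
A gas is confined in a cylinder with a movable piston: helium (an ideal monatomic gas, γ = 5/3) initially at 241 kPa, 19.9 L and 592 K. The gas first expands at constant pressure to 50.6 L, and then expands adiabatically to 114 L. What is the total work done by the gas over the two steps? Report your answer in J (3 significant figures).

W_total ≈ 15000 J

Step 1 (isobaric): W = PΔV = (241 kPa)(50.6 − 19.9 L) = 7399 J.
After step 1: P = 241 kPa, V = 50.6 L, T = 1505 K.
Step 2 (adiabatic): W = (P₁V₁ − P₂V₂)/(γ−1) = (12195 − 7096)/0.667 = 7648 J.
W_total = 7399 + 7648 = 15047 J.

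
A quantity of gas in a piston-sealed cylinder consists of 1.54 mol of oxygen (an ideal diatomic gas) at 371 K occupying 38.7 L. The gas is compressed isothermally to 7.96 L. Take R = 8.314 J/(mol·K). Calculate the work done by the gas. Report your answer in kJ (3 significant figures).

Isothermal: W = nRT ln(V₂/V₁).
W = (1.54)(8.314)(371) × ln(7.96/38.7)
  = 4750 × -1.581
W_by_gas = -7512 J.

W ≈ -7.51 kJ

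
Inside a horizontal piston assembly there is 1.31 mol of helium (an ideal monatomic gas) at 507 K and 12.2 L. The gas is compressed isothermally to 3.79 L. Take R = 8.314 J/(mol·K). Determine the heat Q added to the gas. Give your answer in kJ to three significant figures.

Isothermal ⇒ ΔU = 0, so Q = W = nRT ln(V₂/V₁).
Q = (1.31)(8.314)(507) ln(3.79/12.2) = 5522 × -1.169 = -6455 J.

Q ≈ -6.46 kJ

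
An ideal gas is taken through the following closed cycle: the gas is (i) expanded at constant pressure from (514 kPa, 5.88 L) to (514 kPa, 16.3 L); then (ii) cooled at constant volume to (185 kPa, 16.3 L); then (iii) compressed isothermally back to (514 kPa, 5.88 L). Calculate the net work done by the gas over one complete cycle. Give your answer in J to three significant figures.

Leg (i): W = PΔV = (514)(16.3 − 5.88) = 5356 J.
Leg (ii): W = 0.
Leg (iii): W = PᵢVᵢ ln(V_f/Vᵢ) = (3016) ln(5.88/16.3) = -3075 J.
W_net = 5356 − 3075 = 2281 J.

W_net ≈ 2280 J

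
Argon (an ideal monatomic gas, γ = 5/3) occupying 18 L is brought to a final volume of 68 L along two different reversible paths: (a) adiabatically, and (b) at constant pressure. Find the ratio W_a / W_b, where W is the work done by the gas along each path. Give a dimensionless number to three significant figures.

W_a / W_b ≈ 0.317

Path (a) adiabatic: W = P₁V₁(1 − (V₁/V₂)^(γ−1))/(γ−1) → W_a/(P₁V₁) = 0.8816.
Path (b) isobaric: W = P₁(V₂ − V₁) → W_b/(P₁V₁) = 2.778.
W_a / W_b = 0.8816 / 2.778 = 0.3174.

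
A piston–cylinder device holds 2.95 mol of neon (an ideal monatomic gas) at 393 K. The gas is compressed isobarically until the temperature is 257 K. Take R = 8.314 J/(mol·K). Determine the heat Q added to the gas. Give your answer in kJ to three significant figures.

Isobaric: W = nRΔT = (2.95)(8.314)(-136) = -3336 J.
ΔU = nCᵥΔT with Cᵥ = 3R/2: ΔU = (2.95)(12.47)(-136) = -5003 J.
Q = ΔU + W = -5003 − 3336 = -8339 J.

Q ≈ -8.34 kJ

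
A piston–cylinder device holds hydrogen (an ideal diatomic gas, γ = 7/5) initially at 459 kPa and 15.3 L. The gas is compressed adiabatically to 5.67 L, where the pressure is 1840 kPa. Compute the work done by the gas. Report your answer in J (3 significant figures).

Adiabatic: W = (P₁V₁ − P₂V₂)/(γ − 1) with γ = 7/5.
P₁V₁ = 7023 J, P₂V₂ = 10433 J.
W = (7023 − 10433) / 0.4 = -8525 J.

W ≈ -8530 J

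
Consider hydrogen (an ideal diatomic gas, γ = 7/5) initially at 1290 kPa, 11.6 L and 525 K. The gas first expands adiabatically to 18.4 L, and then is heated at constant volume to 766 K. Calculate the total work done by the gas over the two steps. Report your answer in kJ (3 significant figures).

W_total ≈ 6.30 kJ

Step 1 (adiabatic): W = (P₁V₁ − P₂V₂)/(γ−1) = (14964 − 12442)/0.4 = 6304 J.
Step 2 (isochoric): W = 0 (constant volume).
W_total = 6304 + 0 = 6304 J.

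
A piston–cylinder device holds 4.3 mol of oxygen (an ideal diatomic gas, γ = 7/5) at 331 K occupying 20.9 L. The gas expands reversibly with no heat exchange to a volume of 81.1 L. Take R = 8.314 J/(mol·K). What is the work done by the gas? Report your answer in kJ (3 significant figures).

W ≈ 12.4 kJ

Adiabatic: TV^(γ−1) = const with γ = 7/5.
T₂ = T₁ (V₁/V₂)^(γ−1) = 331 × (20.9/81.1)^0.4 = 331 × 0.5814 = 192.4 K.
W_by = nCᵥ(T₁ − T₂) = (4.3)(20.79)(331 − 192.4) = 12385 J.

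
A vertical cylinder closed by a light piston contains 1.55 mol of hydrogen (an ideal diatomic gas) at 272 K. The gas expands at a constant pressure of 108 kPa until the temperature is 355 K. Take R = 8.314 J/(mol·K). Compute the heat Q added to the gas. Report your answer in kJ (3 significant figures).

Isobaric: W = nRΔT = (1.55)(8.314)(83) = 1070 J.
ΔU = nCᵥΔT with Cᵥ = 5R/2: ΔU = (1.55)(20.79)(83) = 2674 J.
Q = ΔU + W = 2674 + 1070 = 3744 J.

Q ≈ 3.74 kJ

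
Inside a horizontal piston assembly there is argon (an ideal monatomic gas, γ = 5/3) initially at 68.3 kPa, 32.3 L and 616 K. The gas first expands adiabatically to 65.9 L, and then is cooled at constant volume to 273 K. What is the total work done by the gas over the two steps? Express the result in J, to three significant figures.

W_total ≈ 1250 J

Step 1 (adiabatic): W = (P₁V₁ − P₂V₂)/(γ−1) = (2206 − 1371)/0.667 = 1252 J.
Step 2 (isochoric): W = 0 (constant volume).
W_total = 1252 + 0 = 1252 J.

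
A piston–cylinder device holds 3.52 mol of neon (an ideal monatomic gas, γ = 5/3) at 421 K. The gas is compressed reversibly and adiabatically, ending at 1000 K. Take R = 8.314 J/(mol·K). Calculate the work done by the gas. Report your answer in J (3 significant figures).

W ≈ -25400 J

Adiabatic ⇒ Q = 0, so W_by = −ΔU = nCᵥ(T₁ − T₂).
Cᵥ = 3R/2 = 12.47 J/(mol·K).
W = (3.52)(12.47)(421 − 1000) = -25417 J.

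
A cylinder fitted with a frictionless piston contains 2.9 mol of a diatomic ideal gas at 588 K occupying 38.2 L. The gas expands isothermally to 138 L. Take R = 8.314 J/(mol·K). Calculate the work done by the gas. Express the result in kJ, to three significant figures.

W ≈ 18.2 kJ

Isothermal: W = nRT ln(V₂/V₁).
W = (2.9)(8.314)(588) × ln(138/38.2)
  = 14177 × 1.284
W_by_gas = 18209 J.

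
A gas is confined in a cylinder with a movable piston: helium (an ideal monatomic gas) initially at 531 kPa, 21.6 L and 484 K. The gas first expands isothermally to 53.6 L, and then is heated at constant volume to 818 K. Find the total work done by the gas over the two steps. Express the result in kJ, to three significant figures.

Step 1 (isothermal): W = P₁V₁ ln(V₂/V₁) = (11470) ln(53.6/21.6) = 10424 J.
Step 2 (isochoric): W = 0 (constant volume).
W_total = 10424 + 0 = 10424 J.

W_total ≈ 10.4 kJ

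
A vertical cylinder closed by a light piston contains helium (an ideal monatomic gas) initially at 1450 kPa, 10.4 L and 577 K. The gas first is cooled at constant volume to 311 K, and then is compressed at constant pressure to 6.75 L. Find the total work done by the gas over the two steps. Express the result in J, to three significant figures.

Step 1 (isochoric): W = 0 (constant volume).
After step 1: P = 781.5 kPa (V unchanged).
Step 2 (isobaric): W = PΔV = (781.5 kPa)(6.75 − 10.4 L) = -2853 J.
W_total = 0 − 2853 = -2853 J.

W_total ≈ -2850 J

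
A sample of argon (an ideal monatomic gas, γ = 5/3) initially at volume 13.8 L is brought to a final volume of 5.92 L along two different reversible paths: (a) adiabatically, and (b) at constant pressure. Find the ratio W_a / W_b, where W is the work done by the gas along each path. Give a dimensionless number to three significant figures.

W_a / W_b ≈ 1.99

Path (a) adiabatic: W = P₁V₁(1 − (V₁/V₂)^(γ−1))/(γ−1) → W_a/(P₁V₁) = -1.137.
Path (b) isobaric: W = P₁(V₂ − V₁) → W_b/(P₁V₁) = -0.571.
W_a / W_b = -1.137 / -0.571 = 1.991.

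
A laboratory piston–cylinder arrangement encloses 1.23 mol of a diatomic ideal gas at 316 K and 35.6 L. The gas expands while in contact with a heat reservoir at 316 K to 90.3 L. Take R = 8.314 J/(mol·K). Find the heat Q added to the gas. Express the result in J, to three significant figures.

Q ≈ 3010 J

Isothermal ⇒ ΔU = 0, so Q = W = nRT ln(V₂/V₁).
Q = (1.23)(8.314)(316) ln(90.3/35.6) = 3231 × 0.9308 = 3008 J.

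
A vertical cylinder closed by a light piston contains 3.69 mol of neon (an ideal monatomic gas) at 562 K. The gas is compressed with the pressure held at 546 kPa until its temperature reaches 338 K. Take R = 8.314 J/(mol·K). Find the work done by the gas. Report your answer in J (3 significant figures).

W ≈ -6870 J

Isobaric: W = P ΔV = nR ΔT.
W = (3.69)(8.314)(338 − 562) = -6872 J.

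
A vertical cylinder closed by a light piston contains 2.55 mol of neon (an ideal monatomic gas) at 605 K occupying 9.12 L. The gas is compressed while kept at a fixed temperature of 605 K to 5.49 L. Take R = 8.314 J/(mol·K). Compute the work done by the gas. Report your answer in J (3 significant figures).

Isothermal: W = nRT ln(V₂/V₁).
W = (2.55)(8.314)(605) × ln(5.49/9.12)
  = 12826 × -0.5075
W_by_gas = -6510 J.

W ≈ -6510 J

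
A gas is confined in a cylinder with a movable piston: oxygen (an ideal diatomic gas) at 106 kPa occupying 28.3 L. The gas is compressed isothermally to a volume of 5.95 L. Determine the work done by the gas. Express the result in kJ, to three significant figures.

W ≈ -4.68 kJ

Isothermal: W = nRT ln(V₂/V₁) = P₁V₁ ln(V₂/V₁).
P₁V₁ = (106 kPa)(28.3 L) = 3000 J.
W = 3000 × ln(5.95/28.3) = 3000 × -1.559
W_by_gas = -4678 J.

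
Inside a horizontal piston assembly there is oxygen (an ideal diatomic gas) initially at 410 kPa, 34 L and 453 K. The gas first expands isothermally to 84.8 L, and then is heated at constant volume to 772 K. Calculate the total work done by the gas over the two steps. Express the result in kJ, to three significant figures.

Step 1 (isothermal): W = P₁V₁ ln(V₂/V₁) = (13940) ln(84.8/34) = 12740 J.
Step 2 (isochoric): W = 0 (constant volume).
W_total = 12740 + 0 = 12740 J.

W_total ≈ 12.7 kJ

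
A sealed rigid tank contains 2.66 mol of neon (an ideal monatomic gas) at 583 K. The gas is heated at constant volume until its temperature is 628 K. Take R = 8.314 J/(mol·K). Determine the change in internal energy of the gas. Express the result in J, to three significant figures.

ΔU ≈ 1490 J

Constant volume ⇒ W = 0, so Q = ΔU = nCᵥΔT with Cᵥ = 3R/2 = 12.47 J/(mol·K).
ΔU = (2.66)(12.47)(628 − 583) = 1493 J.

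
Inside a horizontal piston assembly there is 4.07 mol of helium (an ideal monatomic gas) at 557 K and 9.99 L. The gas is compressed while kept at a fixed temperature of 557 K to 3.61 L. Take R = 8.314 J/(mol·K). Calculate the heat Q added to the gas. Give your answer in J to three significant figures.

Isothermal ⇒ ΔU = 0, so Q = W = nRT ln(V₂/V₁).
Q = (4.07)(8.314)(557) ln(3.61/9.99) = 18848 × -1.018 = -19185 J.

Q ≈ -19200 J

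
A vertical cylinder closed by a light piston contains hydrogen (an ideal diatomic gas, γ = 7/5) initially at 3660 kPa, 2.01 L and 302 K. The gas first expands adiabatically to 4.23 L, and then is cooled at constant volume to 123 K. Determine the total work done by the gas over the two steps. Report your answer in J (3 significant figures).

Step 1 (adiabatic): W = (P₁V₁ − P₂V₂)/(γ−1) = (7357 − 5463)/0.4 = 4734 J.
Step 2 (isochoric): W = 0 (constant volume).
W_total = 4734 + 0 = 4734 J.

W_total ≈ 4730 J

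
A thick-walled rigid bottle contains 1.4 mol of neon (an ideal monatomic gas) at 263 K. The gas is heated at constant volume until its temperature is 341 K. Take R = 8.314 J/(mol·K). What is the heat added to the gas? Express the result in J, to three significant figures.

Constant volume ⇒ W = 0, so Q = ΔU = nCᵥΔT with Cᵥ = 3R/2 = 12.47 J/(mol·K).
ΔU = (1.4)(12.47)(341 − 263) = 1362 J.

Q ≈ 1360 J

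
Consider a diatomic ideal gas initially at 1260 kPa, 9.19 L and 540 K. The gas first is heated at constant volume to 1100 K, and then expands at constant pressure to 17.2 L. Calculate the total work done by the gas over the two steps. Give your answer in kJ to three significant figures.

W_total ≈ 20.6 kJ

Step 1 (isochoric): W = 0 (constant volume).
After step 1: P = 2567 kPa (V unchanged).
Step 2 (isobaric): W = PΔV = (2567 kPa)(17.2 − 9.19 L) = 20559 J.
W_total = 0 + 20559 = 20559 J.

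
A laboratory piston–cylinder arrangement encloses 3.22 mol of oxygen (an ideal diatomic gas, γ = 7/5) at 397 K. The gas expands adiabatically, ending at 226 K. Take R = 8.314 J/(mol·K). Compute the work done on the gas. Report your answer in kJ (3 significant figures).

Adiabatic ⇒ Q = 0, so W_by = −ΔU = nCᵥ(T₁ − T₂).
Cᵥ = 5R/2 = 20.79 J/(mol·K).
W = (3.22)(20.79)(397 − 226) = 11445 J.
Work on gas = −W_by = -11445 J.

W ≈ -11.4 kJ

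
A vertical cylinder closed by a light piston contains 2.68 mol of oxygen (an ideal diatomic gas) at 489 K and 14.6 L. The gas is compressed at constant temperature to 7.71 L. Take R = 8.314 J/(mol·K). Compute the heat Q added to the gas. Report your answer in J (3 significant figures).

Q ≈ -6960 J

Isothermal ⇒ ΔU = 0, so Q = W = nRT ln(V₂/V₁).
Q = (2.68)(8.314)(489) ln(7.71/14.6) = 10896 × -0.6385 = -6957 J.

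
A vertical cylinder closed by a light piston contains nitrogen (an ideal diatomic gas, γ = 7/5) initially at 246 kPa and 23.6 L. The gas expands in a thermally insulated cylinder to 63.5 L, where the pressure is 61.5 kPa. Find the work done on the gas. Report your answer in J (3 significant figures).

Adiabatic: W = (P₁V₁ − P₂V₂)/(γ − 1) with γ = 7/5.
P₁V₁ = 5806 J, P₂V₂ = 3905 J.
W = (5806 − 3905) / 0.4 = 4751 J.
Work on gas = −W_by = -4751 J.

W ≈ -4750 J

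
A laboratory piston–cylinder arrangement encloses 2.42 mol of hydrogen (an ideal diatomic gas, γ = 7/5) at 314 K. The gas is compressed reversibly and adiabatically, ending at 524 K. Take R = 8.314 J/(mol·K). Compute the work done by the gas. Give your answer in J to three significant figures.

Adiabatic ⇒ Q = 0, so W_by = −ΔU = nCᵥ(T₁ − T₂).
Cᵥ = 5R/2 = 20.79 J/(mol·K).
W = (2.42)(20.79)(314 − 524) = -10563 J.

W ≈ -10600 J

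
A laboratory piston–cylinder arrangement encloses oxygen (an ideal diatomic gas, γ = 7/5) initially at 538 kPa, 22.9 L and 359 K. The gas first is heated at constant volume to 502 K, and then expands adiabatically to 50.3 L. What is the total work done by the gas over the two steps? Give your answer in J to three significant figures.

W_total ≈ 11600 J

Step 1 (isochoric): W = 0 (constant volume).
After step 1: P = 752.3 kPa (V unchanged).
Step 2 (adiabatic): W = (P₁V₁ − P₂V₂)/(γ−1) = (17228 − 12576)/0.4 = 11630 J.
W_total = 0 + 11630 = 11630 J.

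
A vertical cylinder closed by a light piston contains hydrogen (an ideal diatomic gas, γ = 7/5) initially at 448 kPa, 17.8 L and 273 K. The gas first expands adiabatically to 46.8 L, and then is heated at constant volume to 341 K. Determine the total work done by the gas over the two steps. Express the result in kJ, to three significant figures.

W_total ≈ 6.39 kJ

Step 1 (adiabatic): W = (P₁V₁ − P₂V₂)/(γ−1) = (7974 − 5417)/0.4 = 6393 J.
Step 2 (isochoric): W = 0 (constant volume).
W_total = 6393 + 0 = 6393 J.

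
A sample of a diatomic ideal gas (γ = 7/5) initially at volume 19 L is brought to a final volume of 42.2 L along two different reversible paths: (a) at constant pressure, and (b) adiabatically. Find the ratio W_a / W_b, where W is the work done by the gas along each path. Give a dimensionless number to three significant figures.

Path (a) isobaric: W = P₁(V₂ − V₁) → W_a/(P₁V₁) = 1.221.
Path (b) adiabatic: W = P₁V₁(1 − (V₁/V₂)^(γ−1))/(γ−1) → W_b/(P₁V₁) = 0.6832.
W_a / W_b = 1.221 / 0.6832 = 1.787.

W_a / W_b ≈ 1.79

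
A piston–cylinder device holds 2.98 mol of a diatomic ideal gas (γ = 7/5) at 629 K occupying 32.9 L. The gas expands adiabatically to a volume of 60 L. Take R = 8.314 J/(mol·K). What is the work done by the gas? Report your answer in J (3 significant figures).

Adiabatic: TV^(γ−1) = const with γ = 7/5.
T₂ = T₁ (V₁/V₂)^(γ−1) = 629 × (32.9/60)^0.4 = 629 × 0.7864 = 494.6 K.
W_by = nCᵥ(T₁ − T₂) = (2.98)(20.79)(629 − 494.6) = 8324 J.

W ≈ 8320 J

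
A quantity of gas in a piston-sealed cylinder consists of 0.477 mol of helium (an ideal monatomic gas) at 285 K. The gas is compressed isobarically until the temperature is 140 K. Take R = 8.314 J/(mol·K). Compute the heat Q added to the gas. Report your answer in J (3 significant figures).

Isobaric: W = nRΔT = (0.477)(8.314)(-145) = -575 J.
ΔU = nCᵥΔT with Cᵥ = 3R/2: ΔU = (0.477)(12.47)(-145) = -862.6 J.
Q = ΔU + W = -862.6 − 575 = -1438 J.

Q ≈ -1440 J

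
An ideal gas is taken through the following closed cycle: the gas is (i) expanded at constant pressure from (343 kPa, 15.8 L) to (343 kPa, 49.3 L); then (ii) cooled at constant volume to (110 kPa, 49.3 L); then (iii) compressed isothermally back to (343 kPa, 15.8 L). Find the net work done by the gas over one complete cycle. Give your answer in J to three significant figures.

W_net ≈ 5320 J

Leg (i): W = PΔV = (343)(49.3 − 15.8) = 11490 J.
Leg (ii): W = 0.
Leg (iii): W = PᵢVᵢ ln(V_f/Vᵢ) = (5423) ln(15.8/49.3) = -6171 J.
W_net = 11490 − 6171 = 5320 J.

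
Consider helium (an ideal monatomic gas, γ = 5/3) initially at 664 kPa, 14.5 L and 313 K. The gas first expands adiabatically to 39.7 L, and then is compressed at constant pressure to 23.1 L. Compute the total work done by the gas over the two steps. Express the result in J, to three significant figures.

Step 1 (adiabatic): W = (P₁V₁ − P₂V₂)/(γ−1) = (9628 − 4920)/0.667 = 7063 J.
After step 1: P = 123.9 kPa, V = 39.7 L, T = 159.9 K.
Step 2 (isobaric): W = PΔV = (123.9 kPa)(23.1 − 39.7 L) = -2057 J.
W_total = 7063 − 2057 = 5006 J.

W_total ≈ 5010 J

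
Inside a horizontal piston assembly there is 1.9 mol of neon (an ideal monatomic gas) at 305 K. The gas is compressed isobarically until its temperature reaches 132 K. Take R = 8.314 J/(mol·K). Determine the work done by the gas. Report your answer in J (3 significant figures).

W ≈ -2730 J

Isobaric: W = P ΔV = nR ΔT.
W = (1.9)(8.314)(132 − 305) = -2733 J.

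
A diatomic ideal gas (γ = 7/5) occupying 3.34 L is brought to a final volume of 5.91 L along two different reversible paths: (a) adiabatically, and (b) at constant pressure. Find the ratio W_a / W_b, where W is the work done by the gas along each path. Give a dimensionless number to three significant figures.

Path (a) adiabatic: W = P₁V₁(1 − (V₁/V₂)^(γ−1))/(γ−1) → W_a/(P₁V₁) = 0.5102.
Path (b) isobaric: W = P₁(V₂ − V₁) → W_b/(P₁V₁) = 0.7695.
W_a / W_b = 0.5102 / 0.7695 = 0.6631.

W_a / W_b ≈ 0.663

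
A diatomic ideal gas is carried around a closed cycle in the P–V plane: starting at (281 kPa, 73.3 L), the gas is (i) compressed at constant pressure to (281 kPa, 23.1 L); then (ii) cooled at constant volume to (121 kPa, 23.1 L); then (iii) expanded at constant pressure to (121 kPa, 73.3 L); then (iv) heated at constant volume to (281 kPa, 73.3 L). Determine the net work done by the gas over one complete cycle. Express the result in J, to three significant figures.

Constant-volume legs do no work.
W(i) = (281)(23.1 − 73.3) = -14106 J; W(iii) = (121)(73.3 − 23.1) = 6074 J.
W_net = -14106 + 6074 = -8032 J (the counter-clockwise enclosed area).

W_net ≈ -8030 J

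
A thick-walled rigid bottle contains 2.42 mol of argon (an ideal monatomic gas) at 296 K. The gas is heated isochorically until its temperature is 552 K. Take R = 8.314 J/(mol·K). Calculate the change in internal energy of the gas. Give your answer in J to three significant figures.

ΔU ≈ 7730 J

Constant volume ⇒ W = 0, so Q = ΔU = nCᵥΔT with Cᵥ = 3R/2 = 12.47 J/(mol·K).
ΔU = (2.42)(12.47)(552 − 296) = 7726 J.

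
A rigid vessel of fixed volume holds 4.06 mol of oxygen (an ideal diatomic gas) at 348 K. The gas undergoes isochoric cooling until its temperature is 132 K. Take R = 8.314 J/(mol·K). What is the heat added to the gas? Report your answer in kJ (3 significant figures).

Constant volume ⇒ W = 0, so Q = ΔU = nCᵥΔT with Cᵥ = 5R/2 = 20.79 J/(mol·K).
ΔU = (4.06)(20.79)(132 − 348) = -18228 J.

Q ≈ -18.2 kJ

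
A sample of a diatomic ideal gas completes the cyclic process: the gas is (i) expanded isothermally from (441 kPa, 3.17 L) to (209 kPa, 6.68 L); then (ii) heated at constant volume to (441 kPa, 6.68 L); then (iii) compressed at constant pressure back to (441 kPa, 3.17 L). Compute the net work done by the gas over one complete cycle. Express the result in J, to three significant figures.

Leg (i): W = PᵢVᵢ ln(V_f/Vᵢ) = (1398) ln(6.68/3.17) = 1042 J.
Leg (ii): W = 0.
Leg (iii): W = PΔV = (441)(3.17 − 6.68) = -1548 J.
W_net = 1042 − 1548 = -505.9 J.

W_net ≈ -506 J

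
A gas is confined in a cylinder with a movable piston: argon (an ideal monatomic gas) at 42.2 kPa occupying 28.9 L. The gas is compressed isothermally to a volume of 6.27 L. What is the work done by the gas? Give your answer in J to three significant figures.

W ≈ -1860 J

Isothermal: W = nRT ln(V₂/V₁) = P₁V₁ ln(V₂/V₁).
P₁V₁ = (42.2 kPa)(28.9 L) = 1220 J.
W = 1220 × ln(6.27/28.9) = 1220 × -1.528
W_by_gas = -1864 J.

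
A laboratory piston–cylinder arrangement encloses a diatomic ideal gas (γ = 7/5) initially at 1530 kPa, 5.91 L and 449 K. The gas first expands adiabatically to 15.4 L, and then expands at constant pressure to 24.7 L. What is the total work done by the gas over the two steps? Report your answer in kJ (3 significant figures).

Step 1 (adiabatic): W = (P₁V₁ − P₂V₂)/(γ−1) = (9042 − 6165)/0.4 = 7194 J.
After step 1: P = 400.3 kPa, V = 15.4 L, T = 306.1 K.
Step 2 (isobaric): W = PΔV = (400.3 kPa)(24.7 − 15.4 L) = 3723 J.
W_total = 7194 + 3723 = 10917 J.

W_total ≈ 10.9 kJ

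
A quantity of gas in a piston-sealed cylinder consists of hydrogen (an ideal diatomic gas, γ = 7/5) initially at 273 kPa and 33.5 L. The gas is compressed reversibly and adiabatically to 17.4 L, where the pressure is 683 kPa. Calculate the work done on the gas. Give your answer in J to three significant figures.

W ≈ 6850 J

Adiabatic: W = (P₁V₁ − P₂V₂)/(γ − 1) with γ = 7/5.
P₁V₁ = 9146 J, P₂V₂ = 11884 J.
W = (9146 − 11884) / 0.4 = -6847 J.
Work on gas = −W_by = 6847 J.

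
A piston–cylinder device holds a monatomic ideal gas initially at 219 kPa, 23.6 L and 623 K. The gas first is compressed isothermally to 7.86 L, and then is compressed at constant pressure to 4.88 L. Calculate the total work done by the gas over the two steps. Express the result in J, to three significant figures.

W_total ≈ -7640 J

Step 1 (isothermal): W = P₁V₁ ln(V₂/V₁) = (5168) ln(7.86/23.6) = -5682 J.
After step 1: P = 657.6 kPa, V = 7.86 L, T = 623 K.
Step 2 (isobaric): W = PΔV = (657.6 kPa)(4.88 − 7.86 L) = -1960 J.
W_total = -5682 − 1960 = -7642 J.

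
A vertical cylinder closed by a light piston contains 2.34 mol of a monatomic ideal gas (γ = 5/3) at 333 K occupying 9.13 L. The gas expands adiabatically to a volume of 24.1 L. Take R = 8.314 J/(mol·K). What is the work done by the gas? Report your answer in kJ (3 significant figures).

Adiabatic: TV^(γ−1) = const with γ = 5/3.
T₂ = T₁ (V₁/V₂)^(γ−1) = 333 × (9.13/24.1)^0.667 = 333 × 0.5236 = 174.3 K.
W_by = nCᵥ(T₁ − T₂) = (2.34)(12.47)(333 − 174.3) = 4630 J.

W ≈ 4.63 kJ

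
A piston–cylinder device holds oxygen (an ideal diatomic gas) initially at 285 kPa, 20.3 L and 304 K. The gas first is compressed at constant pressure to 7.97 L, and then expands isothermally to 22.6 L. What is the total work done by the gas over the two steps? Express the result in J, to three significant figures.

W_total ≈ -1150 J

Step 1 (isobaric): W = PΔV = (285 kPa)(7.97 − 20.3 L) = -3514 J.
After step 1: P = 285 kPa, V = 7.97 L, T = 119.4 K.
Step 2 (isothermal): W = P₁V₁ ln(V₂/V₁) = (2271) ln(22.6/7.97) = 2367 J.
W_total = -3514 + 2367 = -1147 J.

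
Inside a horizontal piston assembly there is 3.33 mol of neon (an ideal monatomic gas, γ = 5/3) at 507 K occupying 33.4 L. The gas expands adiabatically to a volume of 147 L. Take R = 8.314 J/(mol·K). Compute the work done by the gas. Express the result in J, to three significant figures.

W ≈ 13200 J

Adiabatic: TV^(γ−1) = const with γ = 5/3.
T₂ = T₁ (V₁/V₂)^(γ−1) = 507 × (33.4/147)^0.667 = 507 × 0.3724 = 188.8 K.
W_by = nCᵥ(T₁ − T₂) = (3.33)(12.47)(507 − 188.8) = 13215 J.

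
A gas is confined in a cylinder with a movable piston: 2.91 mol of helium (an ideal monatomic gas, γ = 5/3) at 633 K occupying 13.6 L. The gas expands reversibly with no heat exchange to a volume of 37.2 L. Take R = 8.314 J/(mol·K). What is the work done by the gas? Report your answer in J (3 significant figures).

Adiabatic: TV^(γ−1) = const with γ = 5/3.
T₂ = T₁ (V₁/V₂)^(γ−1) = 633 × (13.6/37.2)^0.667 = 633 × 0.5113 = 323.6 K.
W_by = nCᵥ(T₁ − T₂) = (2.91)(12.47)(633 − 323.6) = 11227 J.

W ≈ 11200 J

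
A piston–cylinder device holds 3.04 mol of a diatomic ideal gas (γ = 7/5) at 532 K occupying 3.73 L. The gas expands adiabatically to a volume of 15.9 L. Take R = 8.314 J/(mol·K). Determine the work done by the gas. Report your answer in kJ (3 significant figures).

Adiabatic: TV^(γ−1) = const with γ = 7/5.
T₂ = T₁ (V₁/V₂)^(γ−1) = 532 × (3.73/15.9)^0.4 = 532 × 0.5599 = 297.9 K.
W_by = nCᵥ(T₁ − T₂) = (3.04)(20.79)(532 − 297.9) = 14793 J.

W ≈ 14.8 kJ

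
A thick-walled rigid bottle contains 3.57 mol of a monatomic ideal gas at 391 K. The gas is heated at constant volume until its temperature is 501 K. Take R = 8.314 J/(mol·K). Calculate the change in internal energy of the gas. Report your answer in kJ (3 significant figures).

ΔU ≈ 4.90 kJ

Constant volume ⇒ W = 0, so Q = ΔU = nCᵥΔT with Cᵥ = 3R/2 = 12.47 J/(mol·K).
ΔU = (3.57)(12.47)(501 − 391) = 4897 J.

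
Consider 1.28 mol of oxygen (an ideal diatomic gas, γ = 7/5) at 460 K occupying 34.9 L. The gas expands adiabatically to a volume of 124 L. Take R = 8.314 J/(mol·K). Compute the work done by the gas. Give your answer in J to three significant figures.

Adiabatic: TV^(γ−1) = const with γ = 7/5.
T₂ = T₁ (V₁/V₂)^(γ−1) = 460 × (34.9/124)^0.4 = 460 × 0.6022 = 277 K.
W_by = nCᵥ(T₁ − T₂) = (1.28)(20.79)(460 − 277) = 4868 J.

W ≈ 4870 J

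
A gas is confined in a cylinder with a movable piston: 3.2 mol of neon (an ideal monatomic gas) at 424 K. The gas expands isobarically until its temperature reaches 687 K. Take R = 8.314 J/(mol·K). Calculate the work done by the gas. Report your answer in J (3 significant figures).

W ≈ 7000 J

Isobaric: W = P ΔV = nR ΔT.
W = (3.2)(8.314)(687 − 424) = 6997 J.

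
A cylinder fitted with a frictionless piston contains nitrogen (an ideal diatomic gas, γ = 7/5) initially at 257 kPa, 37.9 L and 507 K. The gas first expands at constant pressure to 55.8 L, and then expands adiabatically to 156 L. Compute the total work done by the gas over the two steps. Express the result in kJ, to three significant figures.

W_total ≈ 16.7 kJ

Step 1 (isobaric): W = PΔV = (257 kPa)(55.8 − 37.9 L) = 4600 J.
After step 1: P = 257 kPa, V = 55.8 L, T = 746.5 K.
Step 2 (adiabatic): W = (P₁V₁ − P₂V₂)/(γ−1) = (14341 − 9505)/0.4 = 12088 J.
W_total = 4600 + 12088 = 16688 J.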